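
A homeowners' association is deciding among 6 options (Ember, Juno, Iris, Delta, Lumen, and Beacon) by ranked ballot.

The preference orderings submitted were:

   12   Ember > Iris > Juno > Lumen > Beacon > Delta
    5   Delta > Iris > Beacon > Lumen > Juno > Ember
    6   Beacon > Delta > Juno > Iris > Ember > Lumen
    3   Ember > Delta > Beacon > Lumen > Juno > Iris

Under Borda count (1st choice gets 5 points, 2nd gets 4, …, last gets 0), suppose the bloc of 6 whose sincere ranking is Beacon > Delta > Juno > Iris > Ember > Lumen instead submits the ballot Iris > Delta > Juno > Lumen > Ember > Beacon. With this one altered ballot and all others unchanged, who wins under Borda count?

Iris

Borda totals with the altered ballot: Ember 81, Juno 62, Iris 98, Delta 61, Lumen 52, Beacon 36.
The switch changes the winner from Ember to Iris.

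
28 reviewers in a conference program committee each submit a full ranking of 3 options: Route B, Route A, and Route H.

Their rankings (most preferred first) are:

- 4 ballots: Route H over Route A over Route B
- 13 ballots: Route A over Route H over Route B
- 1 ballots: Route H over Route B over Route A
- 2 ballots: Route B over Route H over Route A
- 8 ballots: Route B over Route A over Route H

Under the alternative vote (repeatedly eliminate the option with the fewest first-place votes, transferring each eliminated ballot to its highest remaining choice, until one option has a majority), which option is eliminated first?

Route H

Round 1: Route A 13, Route B 10, Route H 5. Route H has the fewest and is eliminated.
Round 2: Route A 17, Route B 11. Route A has a majority.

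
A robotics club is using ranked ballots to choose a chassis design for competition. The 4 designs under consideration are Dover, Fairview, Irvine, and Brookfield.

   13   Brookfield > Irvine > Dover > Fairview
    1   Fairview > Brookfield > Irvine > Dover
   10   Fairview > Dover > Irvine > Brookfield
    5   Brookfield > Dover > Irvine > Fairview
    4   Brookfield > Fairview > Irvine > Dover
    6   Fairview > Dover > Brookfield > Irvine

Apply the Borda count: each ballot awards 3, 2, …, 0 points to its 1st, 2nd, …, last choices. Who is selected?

Brookfield

Borda scores:
  Dover: 13·1 + 0 + 10·2 + 5·2 + 4·0 + 6·2 = 55
  Fairview: 13·0 + 3 + 10·3 + 5·0 + 4·2 + 6·3 = 59
  Irvine: 13·2 + 1 + 10·1 + 5·1 + 4·1 + 6·0 = 46
  Brookfield: 13·3 + 2 + 10·0 + 5·3 + 4·3 + 6·1 = 74
Brookfield has the highest total.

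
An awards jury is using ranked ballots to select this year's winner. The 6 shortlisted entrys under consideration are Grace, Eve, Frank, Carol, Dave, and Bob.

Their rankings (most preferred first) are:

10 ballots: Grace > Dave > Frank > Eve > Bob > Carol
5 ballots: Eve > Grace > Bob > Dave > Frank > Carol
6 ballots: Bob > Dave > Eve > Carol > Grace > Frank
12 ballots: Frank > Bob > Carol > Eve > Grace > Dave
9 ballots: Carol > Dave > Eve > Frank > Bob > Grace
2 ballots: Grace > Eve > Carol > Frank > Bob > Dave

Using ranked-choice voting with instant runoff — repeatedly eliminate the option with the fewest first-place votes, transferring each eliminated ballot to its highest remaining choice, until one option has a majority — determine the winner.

Round 1: Grace 12, Frank 12, Carol 9, Bob 6, Eve 5, Dave 0. Dave has the fewest and is eliminated.
Round 2: Grace 12, Frank 12, Carol 9, Bob 6, Eve 5. Eve has the fewest and is eliminated.
Round 3: Grace 17, Frank 12, Carol 9, Bob 6. Bob has the fewest and is eliminated.
Round 4: Grace 17, Carol 15, Frank 12. Frank has the fewest and is eliminated.
Round 5: Carol 27, Grace 17. Carol has a majority.

Carol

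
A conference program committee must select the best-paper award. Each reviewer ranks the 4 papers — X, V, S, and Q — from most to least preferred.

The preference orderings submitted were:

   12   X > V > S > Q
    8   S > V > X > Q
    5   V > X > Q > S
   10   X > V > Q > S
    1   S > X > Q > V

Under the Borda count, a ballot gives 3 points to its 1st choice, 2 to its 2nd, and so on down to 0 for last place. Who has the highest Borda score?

Borda scores:
  X: 12·3 + 8·1 + 5·2 + 10·3 + 2 = 86
  V: 12·2 + 8·2 + 5·3 + 10·2 + 0 = 75
  S: 12·1 + 8·3 + 5·0 + 10·0 + 3 = 39
  Q: 12·0 + 8·0 + 5·1 + 10·1 + 1 = 16
X has the highest total.

X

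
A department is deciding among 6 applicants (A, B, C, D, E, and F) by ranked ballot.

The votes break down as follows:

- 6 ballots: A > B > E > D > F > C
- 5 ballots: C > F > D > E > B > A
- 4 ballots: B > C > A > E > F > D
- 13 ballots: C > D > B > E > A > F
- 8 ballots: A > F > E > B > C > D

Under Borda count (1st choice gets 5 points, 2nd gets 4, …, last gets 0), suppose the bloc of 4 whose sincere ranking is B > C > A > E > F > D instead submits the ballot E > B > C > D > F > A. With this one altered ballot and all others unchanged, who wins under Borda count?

Borda totals with the altered ballot: A 83, B 100, C 110, D 87, E 98, F 62.
The winner is unchanged: still C.

C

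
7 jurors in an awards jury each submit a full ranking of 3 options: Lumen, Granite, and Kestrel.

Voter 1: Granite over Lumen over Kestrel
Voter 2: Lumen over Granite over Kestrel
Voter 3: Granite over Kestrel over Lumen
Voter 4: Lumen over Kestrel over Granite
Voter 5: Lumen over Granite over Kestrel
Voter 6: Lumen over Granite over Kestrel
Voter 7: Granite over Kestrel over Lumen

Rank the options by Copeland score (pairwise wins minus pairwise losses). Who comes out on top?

Lumen

Pairwise results:
  Lumen vs Granite: Lumen wins 4–3.
  Lumen vs Kestrel: Lumen wins 5–2.
  Granite vs Kestrel: Granite wins 6–1.
Copeland scores (wins − losses):
  Lumen: 2 − 0 = 2
  Granite: 1 − 1 = 0
  Kestrel: 0 − 2 = -2
Lumen has the best Copeland score.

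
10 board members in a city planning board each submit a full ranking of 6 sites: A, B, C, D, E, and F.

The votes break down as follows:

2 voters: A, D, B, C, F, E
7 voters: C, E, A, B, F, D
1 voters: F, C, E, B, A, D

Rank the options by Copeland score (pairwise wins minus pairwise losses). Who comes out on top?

C

Pairwise results:
  A vs B: A wins 9–1.
  A vs C: C wins 8–2.
  A vs D: A wins 10–0.
  A vs E: E wins 8–2.
  A vs F: A wins 9–1.
  B vs C: C wins 8–2.
  B vs D: B wins 8–2.
  B vs E: E wins 8–2.
  B vs F: B wins 9–1.
  C vs D: C wins 8–2.
  C vs E: C wins 10–0.
  C vs F: C wins 9–1.
  D vs E: E wins 8–2.
  D vs F: F wins 8–2.
  E vs F: E wins 7–3.
Copeland scores (wins − losses):
  A: 3 − 2 = 1
  B: 2 − 3 = -1
  C: 5 − 0 = 5
  D: 0 − 5 = -5
  E: 4 − 1 = 3
  F: 1 − 4 = -3
C has the best Copeland score.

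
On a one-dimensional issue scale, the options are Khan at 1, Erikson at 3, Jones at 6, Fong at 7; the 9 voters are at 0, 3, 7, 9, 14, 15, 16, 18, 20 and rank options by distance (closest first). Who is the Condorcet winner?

With single-peaked preferences on a line, the Condorcet winner is the candidate closest to the median voter.
The median voter (position 14) is closest to Fong at 7.
Check: Fong vs Khan — voters closer to Fong: 7 of 9.

Fong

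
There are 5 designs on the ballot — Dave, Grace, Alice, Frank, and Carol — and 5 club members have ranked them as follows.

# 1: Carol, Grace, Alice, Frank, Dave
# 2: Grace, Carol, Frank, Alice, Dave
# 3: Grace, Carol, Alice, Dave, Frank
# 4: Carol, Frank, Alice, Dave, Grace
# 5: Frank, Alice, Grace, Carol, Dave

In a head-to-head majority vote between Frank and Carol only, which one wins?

Ballots ranking Frank above Carol: 1.
Ballots ranking Carol above Frank: 4.
Carol wins the head-to-head, 4–1.

Carol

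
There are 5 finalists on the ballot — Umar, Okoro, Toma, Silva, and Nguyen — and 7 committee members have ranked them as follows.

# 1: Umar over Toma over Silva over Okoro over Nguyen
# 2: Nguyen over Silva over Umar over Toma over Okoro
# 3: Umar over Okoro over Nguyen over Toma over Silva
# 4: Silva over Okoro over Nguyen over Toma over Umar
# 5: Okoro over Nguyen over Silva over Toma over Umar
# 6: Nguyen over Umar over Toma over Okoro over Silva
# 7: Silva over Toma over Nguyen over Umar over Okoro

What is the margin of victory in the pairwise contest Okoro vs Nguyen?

Ballots ranking Okoro above Nguyen: 4.
Ballots ranking Nguyen above Okoro: 3.
Okoro wins 4–3, a margin of 1.

1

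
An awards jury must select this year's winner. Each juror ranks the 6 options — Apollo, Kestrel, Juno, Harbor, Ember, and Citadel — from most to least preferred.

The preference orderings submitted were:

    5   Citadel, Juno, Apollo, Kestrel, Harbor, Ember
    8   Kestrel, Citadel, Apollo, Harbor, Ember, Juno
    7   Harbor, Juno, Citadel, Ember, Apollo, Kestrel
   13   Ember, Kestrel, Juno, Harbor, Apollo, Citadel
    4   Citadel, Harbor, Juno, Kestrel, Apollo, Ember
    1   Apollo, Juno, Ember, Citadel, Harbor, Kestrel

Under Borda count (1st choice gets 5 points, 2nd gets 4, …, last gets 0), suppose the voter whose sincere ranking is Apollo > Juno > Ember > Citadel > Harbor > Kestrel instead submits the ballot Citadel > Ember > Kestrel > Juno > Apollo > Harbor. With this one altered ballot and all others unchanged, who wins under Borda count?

Borda totals with the altered ballot: Apollo 64, Kestrel 113, Juno 101, Harbor 98, Ember 91, Citadel 103.
The winner is unchanged: still Kestrel.

Kestrel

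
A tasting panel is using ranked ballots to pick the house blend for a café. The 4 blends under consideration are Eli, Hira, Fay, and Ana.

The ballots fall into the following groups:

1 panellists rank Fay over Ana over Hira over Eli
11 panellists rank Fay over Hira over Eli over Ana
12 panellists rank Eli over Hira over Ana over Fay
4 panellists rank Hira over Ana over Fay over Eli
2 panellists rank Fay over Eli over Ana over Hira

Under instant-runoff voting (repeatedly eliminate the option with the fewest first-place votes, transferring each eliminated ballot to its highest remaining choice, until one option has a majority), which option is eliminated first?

Ana

Round 1: Fay 14, Eli 12, Hira 4, Ana 0. Ana has the fewest and is eliminated.
Round 2: Fay 14, Eli 12, Hira 4. Hira has the fewest and is eliminated.
Round 3: Fay 18, Eli 12. Fay has a majority.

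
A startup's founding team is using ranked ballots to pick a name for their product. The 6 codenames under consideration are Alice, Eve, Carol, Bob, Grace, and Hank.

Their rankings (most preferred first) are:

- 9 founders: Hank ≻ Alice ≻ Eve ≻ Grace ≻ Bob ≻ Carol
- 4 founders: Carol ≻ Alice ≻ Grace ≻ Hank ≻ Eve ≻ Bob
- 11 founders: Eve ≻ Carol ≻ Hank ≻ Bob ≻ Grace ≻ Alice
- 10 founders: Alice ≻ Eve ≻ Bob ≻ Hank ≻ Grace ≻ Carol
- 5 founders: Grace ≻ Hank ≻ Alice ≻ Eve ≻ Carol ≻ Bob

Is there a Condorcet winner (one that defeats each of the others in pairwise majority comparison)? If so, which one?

There is no Condorcet winner

Head-to-head results (39 voters total):
Alice vs Eve: Alice wins 28–11.
Alice vs Carol: Alice wins 24–15.
Alice vs Bob: Alice wins 28–11.
Alice vs Grace: Alice wins 23–16.
Alice vs Hank: Hank wins 25–14.
Eve vs Carol: Eve wins 35–4.
Eve vs Bob: Eve wins 39–0.
Eve vs Grace: Eve wins 30–9.
Eve vs Hank: Eve wins 21–18.
Carol vs Bob: Carol wins 20–19.
Carol vs Grace: Grace wins 24–15.
Carol vs Hank: Hank wins 24–15.
Bob vs Grace: Bob wins 21–18.
Bob vs Hank: Hank wins 29–10.
Grace vs Hank: Hank wins 30–9.
No candidate beats all others: Alice beats Eve beats Hank beats Alice, a majority cycle.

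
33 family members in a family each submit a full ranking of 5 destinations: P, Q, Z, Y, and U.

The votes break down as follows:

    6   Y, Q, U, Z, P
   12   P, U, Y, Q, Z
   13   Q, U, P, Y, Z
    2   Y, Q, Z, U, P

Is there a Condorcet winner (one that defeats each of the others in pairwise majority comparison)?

Head-to-head results (33 voters total):
P vs Q: Q wins 21–12.
P vs Z: P wins 25–8.
P vs Y: P wins 25–8.
P vs U: U wins 21–12.
Q vs Z: Q wins 33–0.
Q vs Y: Y wins 20–13.
Q vs U: Q wins 21–12.
Z vs Y: Y wins 33–0.
Z vs U: U wins 31–2.
Y vs U: U wins 25–8.
No candidate beats all others: P beats Y beats Q beats P, a majority cycle.

No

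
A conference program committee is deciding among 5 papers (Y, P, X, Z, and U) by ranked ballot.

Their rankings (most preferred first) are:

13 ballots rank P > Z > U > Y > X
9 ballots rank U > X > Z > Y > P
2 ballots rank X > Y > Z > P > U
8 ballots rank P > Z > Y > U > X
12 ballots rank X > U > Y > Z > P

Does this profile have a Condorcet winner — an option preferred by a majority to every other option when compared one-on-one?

No

Head-to-head results (44 voters total):
Y vs P: Y wins 23–21.
Y vs X: X wins 23–21.
Y vs Z: Z wins 30–14.
Y vs U: U wins 34–10.
P vs X: X wins 23–21.
P vs Z: Z wins 23–21.
P vs U: P wins 23–21.
X vs Z: X wins 23–21.
X vs U: U wins 30–14.
Z vs U: Z wins 23–21.
No candidate beats all others: Y beats P beats U beats Y, a majority cycle.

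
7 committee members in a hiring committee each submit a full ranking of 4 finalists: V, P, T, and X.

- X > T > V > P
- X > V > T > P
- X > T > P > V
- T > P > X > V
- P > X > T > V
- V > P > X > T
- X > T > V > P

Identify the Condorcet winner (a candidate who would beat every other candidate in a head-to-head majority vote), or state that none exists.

Head-to-head results (7 voters total):
V vs P: V wins 4–3.
V vs T: T wins 5–2.
V vs X: X wins 6–1.
P vs T: T wins 5–2.
P vs X: X wins 4–3.
T vs X: X wins 6–1.
X beats each rival — V (6–1), P (4–3), T (6–1) — so X is the Condorcet winner.

X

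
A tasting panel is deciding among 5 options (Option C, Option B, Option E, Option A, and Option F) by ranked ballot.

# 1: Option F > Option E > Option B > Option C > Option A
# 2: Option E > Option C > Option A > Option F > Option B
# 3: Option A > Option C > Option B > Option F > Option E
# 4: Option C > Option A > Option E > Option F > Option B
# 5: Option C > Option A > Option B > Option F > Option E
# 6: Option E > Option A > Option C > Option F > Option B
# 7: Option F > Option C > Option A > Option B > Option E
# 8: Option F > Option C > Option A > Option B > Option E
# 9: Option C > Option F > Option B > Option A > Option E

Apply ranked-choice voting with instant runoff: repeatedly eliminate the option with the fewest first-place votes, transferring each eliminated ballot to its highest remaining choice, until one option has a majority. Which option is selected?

Option C

Round 1: Option C 3, Option F 3, Option E 2, Option A 1, Option B 0. Option B has the fewest and is eliminated.
Round 2: Option C 3, Option F 3, Option E 2, Option A 1. Option A has the fewest and is eliminated.
Round 3: Option C 4, Option F 3, Option E 2. Option E has the fewest and is eliminated.
Round 4: Option C 6, Option F 3. Option C has a majority.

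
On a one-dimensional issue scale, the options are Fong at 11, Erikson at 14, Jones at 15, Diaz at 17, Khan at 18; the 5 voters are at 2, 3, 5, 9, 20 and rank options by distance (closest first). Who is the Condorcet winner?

Fong

With single-peaked preferences on a line, the Condorcet winner is the candidate closest to the median voter.
The median voter (position 5) is closest to Fong at 11.
Check: Fong vs Diaz — voters closer to Fong: 4 of 5.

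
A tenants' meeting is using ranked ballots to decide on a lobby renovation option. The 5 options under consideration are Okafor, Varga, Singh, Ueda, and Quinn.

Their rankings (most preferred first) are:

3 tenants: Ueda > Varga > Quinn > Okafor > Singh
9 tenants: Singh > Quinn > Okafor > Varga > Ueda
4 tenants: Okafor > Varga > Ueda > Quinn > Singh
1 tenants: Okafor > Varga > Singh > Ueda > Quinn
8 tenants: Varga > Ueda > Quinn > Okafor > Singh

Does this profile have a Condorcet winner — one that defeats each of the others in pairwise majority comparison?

Head-to-head results (25 voters total):
Okafor vs Varga: Okafor wins 14–11.
Okafor vs Singh: Okafor wins 16–9.
Okafor vs Ueda: Okafor wins 14–11.
Okafor vs Quinn: Quinn wins 20–5.
Varga vs Singh: Varga wins 16–9.
Varga vs Ueda: Varga wins 22–3.
Varga vs Quinn: Varga wins 16–9.
Singh vs Ueda: Ueda wins 15–10.
Singh vs Quinn: Quinn wins 15–10.
Ueda vs Quinn: Ueda wins 16–9.
No candidate beats all others: Okafor beats Varga beats Quinn beats Okafor, a majority cycle.

No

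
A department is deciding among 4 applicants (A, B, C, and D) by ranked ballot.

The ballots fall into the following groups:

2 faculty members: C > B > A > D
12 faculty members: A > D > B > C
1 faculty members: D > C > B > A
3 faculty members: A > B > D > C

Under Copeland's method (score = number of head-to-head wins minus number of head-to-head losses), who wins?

A

Pairwise results:
  A vs B: A wins 15–3.
  A vs C: A wins 15–3.
  A vs D: A wins 17–1.
  B vs C: B wins 15–3.
  B vs D: D wins 13–5.
  C vs D: D wins 16–2.
Copeland scores (wins − losses):
  A: 3 − 0 = 3
  B: 1 − 2 = -1
  C: 0 − 3 = -3
  D: 2 − 1 = 1
A has the best Copeland score.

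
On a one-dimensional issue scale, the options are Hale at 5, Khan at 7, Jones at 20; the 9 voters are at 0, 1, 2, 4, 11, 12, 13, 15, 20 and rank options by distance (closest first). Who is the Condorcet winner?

With single-peaked preferences on a line, the Condorcet winner is the candidate closest to the median voter.
The median voter (position 11) is closest to Khan at 7.
Check: Khan vs Hale — voters closer to Khan: 5 of 9.

Khan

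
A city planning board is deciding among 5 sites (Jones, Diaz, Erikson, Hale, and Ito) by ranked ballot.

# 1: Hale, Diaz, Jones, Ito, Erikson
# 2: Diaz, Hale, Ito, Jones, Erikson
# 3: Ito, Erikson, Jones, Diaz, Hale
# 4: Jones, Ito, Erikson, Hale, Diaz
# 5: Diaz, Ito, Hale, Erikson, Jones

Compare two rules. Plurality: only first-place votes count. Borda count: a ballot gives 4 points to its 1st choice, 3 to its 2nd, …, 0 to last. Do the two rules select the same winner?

Plurality first-place counts: Jones 1, Diaz 2, Erikson 0, Hale 1, Ito 1 → Diaz.
Borda totals: Jones 9, Diaz 12, Erikson 6, Hale 10, Ito 13 → Ito.
The two rules disagree: plurality picks Diaz, Borda picks Ito.

No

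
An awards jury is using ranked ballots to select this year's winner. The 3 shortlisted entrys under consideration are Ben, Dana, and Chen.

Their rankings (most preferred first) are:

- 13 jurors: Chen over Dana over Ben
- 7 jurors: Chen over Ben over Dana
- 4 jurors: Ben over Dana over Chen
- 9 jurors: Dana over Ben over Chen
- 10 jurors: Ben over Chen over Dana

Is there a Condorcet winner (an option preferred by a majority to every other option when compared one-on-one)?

Head-to-head results (43 voters total):
Ben vs Dana: Dana wins 22–21.
Ben vs Chen: Ben wins 23–20.
Dana vs Chen: Chen wins 30–13.
No candidate beats all others: Ben beats Chen beats Dana beats Ben, a majority cycle.

No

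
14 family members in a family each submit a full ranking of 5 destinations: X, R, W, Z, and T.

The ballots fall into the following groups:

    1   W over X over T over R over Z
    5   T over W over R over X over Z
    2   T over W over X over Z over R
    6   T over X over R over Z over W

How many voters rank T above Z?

14

Ballots ranking T above Z: 1+5+2+6 = 14.
Ballots ranking Z above T: 0.
So 14 of 14 voters prefer T to Z.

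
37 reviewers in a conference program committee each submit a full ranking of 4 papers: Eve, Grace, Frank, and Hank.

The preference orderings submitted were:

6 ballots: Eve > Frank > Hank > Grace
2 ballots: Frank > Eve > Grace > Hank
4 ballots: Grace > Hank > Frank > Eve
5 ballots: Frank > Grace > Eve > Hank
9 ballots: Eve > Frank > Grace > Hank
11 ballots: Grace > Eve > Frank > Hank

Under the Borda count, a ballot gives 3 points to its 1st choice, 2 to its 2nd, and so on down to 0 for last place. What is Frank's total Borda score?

Borda scores:
  Eve: 6·3 + 2·2 + 4·0 + 5·1 + 9·3 + 11·2 = 76
  Grace: 6·0 + 2·1 + 4·3 + 5·2 + 9·1 + 11·3 = 66
  Frank: 6·2 + 2·3 + 4·1 + 5·3 + 9·2 + 11·1 = 66
  Hank: 6·1 + 2·0 + 4·2 + 5·0 + 9·0 + 11·0 = 14

66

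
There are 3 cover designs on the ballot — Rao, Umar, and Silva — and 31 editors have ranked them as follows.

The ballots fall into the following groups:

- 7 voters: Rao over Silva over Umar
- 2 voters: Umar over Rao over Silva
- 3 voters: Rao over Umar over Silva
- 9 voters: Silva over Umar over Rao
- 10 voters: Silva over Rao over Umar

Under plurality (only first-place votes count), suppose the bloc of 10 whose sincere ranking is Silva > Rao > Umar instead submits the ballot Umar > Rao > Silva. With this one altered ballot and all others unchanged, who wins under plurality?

Umar

First-place totals with the altered ballot: Rao 10, Umar 12, Silva 9.
The switch changes the winner from Silva to Umar.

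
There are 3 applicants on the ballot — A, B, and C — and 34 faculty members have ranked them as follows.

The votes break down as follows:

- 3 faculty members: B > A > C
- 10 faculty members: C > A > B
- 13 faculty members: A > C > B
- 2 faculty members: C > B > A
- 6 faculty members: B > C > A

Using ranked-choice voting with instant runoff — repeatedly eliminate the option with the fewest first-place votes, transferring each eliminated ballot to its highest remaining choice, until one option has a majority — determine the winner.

Round 1: A 13, C 12, B 9. B has the fewest and is eliminated.
Round 2: C 18, A 16. C has a majority.

C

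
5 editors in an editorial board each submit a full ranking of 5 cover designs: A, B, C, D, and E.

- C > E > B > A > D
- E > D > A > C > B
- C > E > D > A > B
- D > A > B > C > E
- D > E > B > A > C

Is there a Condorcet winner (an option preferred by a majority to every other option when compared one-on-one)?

Head-to-head results (5 voters total):
A vs B: A wins 3–2.
A vs C: A wins 3–2.
A vs D: D wins 4–1.
A vs E: E wins 4–1.
B vs C: C wins 3–2.
B vs D: D wins 4–1.
B vs E: E wins 4–1.
C vs D: D wins 3–2.
C vs E: C wins 3–2.
D vs E: E wins 3–2.
No candidate beats all others: A beats C beats E beats A, a majority cycle.

No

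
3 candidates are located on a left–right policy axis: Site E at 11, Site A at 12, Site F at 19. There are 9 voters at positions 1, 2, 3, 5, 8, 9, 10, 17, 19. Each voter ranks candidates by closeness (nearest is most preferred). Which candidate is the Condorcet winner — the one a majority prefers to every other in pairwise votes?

Site E

With single-peaked preferences on a line, the Condorcet winner is the candidate closest to the median voter.
The median voter (position 8) is closest to Site E at 11.
Check: Site E vs Site F — voters closer to Site E: 7 of 9.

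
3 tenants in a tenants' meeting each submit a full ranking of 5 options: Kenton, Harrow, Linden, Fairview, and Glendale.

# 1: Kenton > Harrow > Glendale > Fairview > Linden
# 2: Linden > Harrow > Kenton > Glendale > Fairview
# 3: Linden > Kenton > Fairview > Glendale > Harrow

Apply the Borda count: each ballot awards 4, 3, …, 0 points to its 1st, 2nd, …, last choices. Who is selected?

Borda scores:
  Kenton: 4 + 2 + 3 = 9
  Harrow: 3 + 3 + 0 = 6
  Linden: 0 + 4 + 4 = 8
  Fairview: 1 + 0 + 2 = 3
  Glendale: 2 + 1 + 1 = 4
Kenton has the highest total.

Kenton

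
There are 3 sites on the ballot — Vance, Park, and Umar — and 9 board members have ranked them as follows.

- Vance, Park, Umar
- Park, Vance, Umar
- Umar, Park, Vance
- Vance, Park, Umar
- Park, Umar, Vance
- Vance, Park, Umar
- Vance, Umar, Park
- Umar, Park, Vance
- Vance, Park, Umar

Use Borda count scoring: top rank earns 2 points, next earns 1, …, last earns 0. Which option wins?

Borda scores:
  Vance: 2 + 1 + 0 + 2 + 0 + 2 + 2 + 0 + 2 = 11
  Park: 1 + 2 + 1 + 1 + 2 + 1 + 0 + 1 + 1 = 10
  Umar: 0 + 0 + 2 + 0 + 1 + 0 + 1 + 2 + 0 = 6
Vance has the highest total.

Vance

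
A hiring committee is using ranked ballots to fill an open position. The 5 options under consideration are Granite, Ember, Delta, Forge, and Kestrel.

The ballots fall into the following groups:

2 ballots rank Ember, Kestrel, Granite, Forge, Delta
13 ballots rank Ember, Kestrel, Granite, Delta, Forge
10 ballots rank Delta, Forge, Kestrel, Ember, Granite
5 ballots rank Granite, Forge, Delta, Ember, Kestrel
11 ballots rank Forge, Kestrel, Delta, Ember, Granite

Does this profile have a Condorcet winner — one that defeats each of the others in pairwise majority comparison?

Head-to-head results (41 voters total):
Granite vs Ember: Ember wins 36–5.
Granite vs Delta: Delta wins 21–20.
Granite vs Forge: Forge wins 21–20.
Granite vs Kestrel: Kestrel wins 36–5.
Ember vs Delta: Delta wins 26–15.
Ember vs Forge: Forge wins 26–15.
Ember vs Kestrel: Kestrel wins 21–20.
Delta vs Forge: Delta wins 23–18.
Delta vs Kestrel: Kestrel wins 26–15.
Forge vs Kestrel: Forge wins 26–15.
No candidate beats all others: Delta beats Forge beats Kestrel beats Delta, a majority cycle.

No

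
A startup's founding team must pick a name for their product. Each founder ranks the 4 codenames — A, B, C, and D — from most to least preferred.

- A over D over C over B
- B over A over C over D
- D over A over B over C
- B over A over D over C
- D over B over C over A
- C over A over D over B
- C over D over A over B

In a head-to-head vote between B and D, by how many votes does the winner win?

Ballots ranking B above D: 2.
Ballots ranking D above B: 5.
D wins 5–2, a margin of 3.

3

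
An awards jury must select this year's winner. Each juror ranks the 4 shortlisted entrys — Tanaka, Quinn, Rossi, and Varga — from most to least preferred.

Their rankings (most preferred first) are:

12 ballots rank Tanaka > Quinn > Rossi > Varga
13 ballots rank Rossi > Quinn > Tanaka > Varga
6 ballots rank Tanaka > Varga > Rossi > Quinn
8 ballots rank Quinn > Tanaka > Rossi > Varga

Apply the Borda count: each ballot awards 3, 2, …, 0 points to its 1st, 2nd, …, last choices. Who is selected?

Borda scores:
  Tanaka: 12·3 + 13·1 + 6·3 + 8·2 = 83
  Quinn: 12·2 + 13·2 + 6·0 + 8·3 = 74
  Rossi: 12·1 + 13·3 + 6·1 + 8·1 = 65
  Varga: 12·0 + 13·0 + 6·2 + 8·0 = 12
Tanaka has the highest total.

Tanaka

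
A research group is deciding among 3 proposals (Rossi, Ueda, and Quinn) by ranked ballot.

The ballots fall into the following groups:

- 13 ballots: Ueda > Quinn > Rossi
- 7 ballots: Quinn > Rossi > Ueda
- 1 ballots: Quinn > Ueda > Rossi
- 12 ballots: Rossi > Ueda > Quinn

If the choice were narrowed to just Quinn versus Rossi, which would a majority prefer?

Ballots ranking Quinn above Rossi: 13+7+1 = 21.
Ballots ranking Rossi above Quinn: 12.
Quinn wins the head-to-head, 21–12.

Quinn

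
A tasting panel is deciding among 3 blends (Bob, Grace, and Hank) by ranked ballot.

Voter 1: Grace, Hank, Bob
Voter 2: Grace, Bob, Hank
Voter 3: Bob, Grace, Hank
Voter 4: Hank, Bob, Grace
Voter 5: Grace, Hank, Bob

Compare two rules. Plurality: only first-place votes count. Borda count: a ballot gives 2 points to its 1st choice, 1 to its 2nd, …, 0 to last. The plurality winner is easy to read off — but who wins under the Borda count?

Plurality first-place counts: Bob 1, Grace 3, Hank 1 → Grace.
Borda totals: Bob 4, Grace 7, Hank 4 → Grace.

Grace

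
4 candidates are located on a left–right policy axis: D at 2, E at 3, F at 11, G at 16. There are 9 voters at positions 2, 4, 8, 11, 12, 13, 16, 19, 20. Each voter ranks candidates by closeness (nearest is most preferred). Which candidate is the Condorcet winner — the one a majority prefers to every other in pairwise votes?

F

With single-peaked preferences on a line, the Condorcet winner is the candidate closest to the median voter.
The median voter (position 12) is closest to F at 11.
Check: F vs G — voters closer to F: 6 of 9.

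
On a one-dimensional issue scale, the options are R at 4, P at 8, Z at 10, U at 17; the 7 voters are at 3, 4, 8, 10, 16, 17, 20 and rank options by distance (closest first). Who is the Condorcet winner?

With single-peaked preferences on a line, the Condorcet winner is the candidate closest to the median voter.
The median voter (position 10) is closest to Z at 10.
Check: Z vs R — voters closer to Z: 5 of 7.

Z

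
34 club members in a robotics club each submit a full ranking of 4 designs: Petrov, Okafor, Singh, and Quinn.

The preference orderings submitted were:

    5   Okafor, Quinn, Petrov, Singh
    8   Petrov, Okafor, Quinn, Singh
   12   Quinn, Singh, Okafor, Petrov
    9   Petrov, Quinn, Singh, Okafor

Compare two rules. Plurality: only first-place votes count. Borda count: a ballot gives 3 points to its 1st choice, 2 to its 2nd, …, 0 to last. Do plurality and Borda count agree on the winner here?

No

Plurality first-place counts: Petrov 17, Okafor 5, Singh 0, Quinn 12 → Petrov.
Borda totals: Petrov 56, Okafor 43, Singh 33, Quinn 72 → Quinn.
The two rules disagree: plurality picks Petrov, Borda picks Quinn.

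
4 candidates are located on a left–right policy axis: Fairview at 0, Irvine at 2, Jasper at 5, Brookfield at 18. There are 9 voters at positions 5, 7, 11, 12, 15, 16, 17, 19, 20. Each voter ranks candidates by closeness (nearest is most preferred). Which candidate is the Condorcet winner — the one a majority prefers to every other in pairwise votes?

Brookfield

With single-peaked preferences on a line, the Condorcet winner is the candidate closest to the median voter.
The median voter (position 15) is closest to Brookfield at 18.
Check: Brookfield vs Jasper — voters closer to Brookfield: 6 of 9.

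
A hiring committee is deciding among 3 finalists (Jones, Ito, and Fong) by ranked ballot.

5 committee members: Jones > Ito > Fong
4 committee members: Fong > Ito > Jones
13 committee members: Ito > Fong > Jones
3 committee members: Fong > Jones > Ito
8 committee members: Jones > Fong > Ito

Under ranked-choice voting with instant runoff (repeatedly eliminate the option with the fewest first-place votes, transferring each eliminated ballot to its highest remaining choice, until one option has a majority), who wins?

Round 1: Jones 13, Ito 13, Fong 7. Fong has the fewest and is eliminated.
Round 2: Ito 17, Jones 16. Ito has a majority.

Ito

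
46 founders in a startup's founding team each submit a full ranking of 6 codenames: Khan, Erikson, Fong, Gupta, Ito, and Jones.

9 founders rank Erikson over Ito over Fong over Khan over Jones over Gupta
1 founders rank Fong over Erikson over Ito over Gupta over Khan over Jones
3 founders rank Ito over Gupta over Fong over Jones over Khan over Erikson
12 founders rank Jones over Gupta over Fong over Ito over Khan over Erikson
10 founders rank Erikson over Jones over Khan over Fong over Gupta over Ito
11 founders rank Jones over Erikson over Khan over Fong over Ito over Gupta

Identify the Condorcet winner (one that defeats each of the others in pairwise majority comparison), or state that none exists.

Jones

Head-to-head results (46 voters total):
Khan vs Erikson: Erikson wins 31–15.
Khan vs Fong: Fong wins 25–21.
Khan vs Gupta: Khan wins 30–16.
Khan vs Ito: Ito wins 25–21.
Khan vs Jones: Jones wins 36–10.
Erikson vs Fong: Erikson wins 30–16.
Erikson vs Gupta: Erikson wins 31–15.
Erikson vs Ito: Erikson wins 31–15.
Erikson vs Jones: Jones wins 26–20.
Fong vs Gupta: Fong wins 31–15.
Fong vs Ito: Fong wins 34–12.
Fong vs Jones: Jones wins 33–13.
Gupta vs Ito: Ito wins 24–22.
Gupta vs Jones: Jones wins 42–4.
Ito vs Jones: Jones wins 33–13.
Jones beats each rival — Khan (36–10), Erikson (26–20), Fong (33–13), Gupta (42–4), Ito (33–13) — so Jones is the Condorcet winner.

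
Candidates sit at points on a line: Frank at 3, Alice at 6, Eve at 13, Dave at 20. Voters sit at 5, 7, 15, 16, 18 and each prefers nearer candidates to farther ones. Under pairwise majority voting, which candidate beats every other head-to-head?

Eve

With single-peaked preferences on a line, the Condorcet winner is the candidate closest to the median voter.
The median voter (position 15) is closest to Eve at 13.
Check: Eve vs Alice — voters closer to Eve: 3 of 5.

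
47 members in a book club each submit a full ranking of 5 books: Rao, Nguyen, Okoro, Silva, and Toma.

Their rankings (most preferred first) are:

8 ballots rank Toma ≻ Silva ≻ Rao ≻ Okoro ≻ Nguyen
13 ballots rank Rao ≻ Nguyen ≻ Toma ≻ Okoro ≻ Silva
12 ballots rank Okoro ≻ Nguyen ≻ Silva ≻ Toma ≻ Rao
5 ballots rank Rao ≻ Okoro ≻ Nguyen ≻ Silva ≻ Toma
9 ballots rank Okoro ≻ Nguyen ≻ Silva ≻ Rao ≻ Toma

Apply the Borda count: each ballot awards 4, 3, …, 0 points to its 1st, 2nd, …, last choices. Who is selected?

Borda scores:
  Rao: 8·2 + 13·4 + 12·0 + 5·4 + 9·1 = 97
  Nguyen: 8·0 + 13·3 + 12·3 + 5·2 + 9·3 = 112
  Okoro: 8·1 + 13·1 + 12·4 + 5·3 + 9·4 = 120
  Silva: 8·3 + 13·0 + 12·2 + 5·1 + 9·2 = 71
  Toma: 8·4 + 13·2 + 12·1 + 5·0 + 9·0 = 70
Okoro has the highest total.

Okoro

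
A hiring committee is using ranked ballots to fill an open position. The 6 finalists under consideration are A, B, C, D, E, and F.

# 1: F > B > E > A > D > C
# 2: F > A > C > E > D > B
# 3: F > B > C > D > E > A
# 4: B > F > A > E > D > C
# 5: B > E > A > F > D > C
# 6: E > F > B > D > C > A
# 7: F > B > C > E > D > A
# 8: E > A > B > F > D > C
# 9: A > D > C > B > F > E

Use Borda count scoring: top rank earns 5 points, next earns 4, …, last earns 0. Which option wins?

F

Borda scores:
  A: 2 + 4 + 0 + 3 + 3 + 0 + 0 + 4 + 5 = 21
  B: 4 + 0 + 4 + 5 + 5 + 3 + 4 + 3 + 2 = 30
  C: 0 + 3 + 3 + 0 + 0 + 1 + 3 + 0 + 3 = 13
  D: 1 + 1 + 2 + 1 + 1 + 2 + 1 + 1 + 4 = 14
  E: 3 + 2 + 1 + 2 + 4 + 5 + 2 + 5 + 0 = 24
  F: 5 + 5 + 5 + 4 + 2 + 4 + 5 + 2 + 1 = 33
F has the highest total.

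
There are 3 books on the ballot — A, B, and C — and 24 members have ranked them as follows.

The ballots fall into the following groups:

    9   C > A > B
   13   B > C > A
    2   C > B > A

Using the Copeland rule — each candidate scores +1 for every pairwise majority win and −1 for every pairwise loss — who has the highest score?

B

Pairwise results:
  A vs B: B wins 15–9.
  A vs C: C wins 24–0.
  B vs C: B wins 13–11.
Copeland scores (wins − losses):
  A: 0 − 2 = -2
  B: 2 − 0 = 2
  C: 1 − 1 = 0
B has the best Copeland score.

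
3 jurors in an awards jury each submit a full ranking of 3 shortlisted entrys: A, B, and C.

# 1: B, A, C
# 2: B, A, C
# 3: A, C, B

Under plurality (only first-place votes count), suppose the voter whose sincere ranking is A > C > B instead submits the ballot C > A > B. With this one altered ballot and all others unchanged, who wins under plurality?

B

First-place totals with the altered ballot: A 0, B 2, C 1.
The winner is unchanged: still B.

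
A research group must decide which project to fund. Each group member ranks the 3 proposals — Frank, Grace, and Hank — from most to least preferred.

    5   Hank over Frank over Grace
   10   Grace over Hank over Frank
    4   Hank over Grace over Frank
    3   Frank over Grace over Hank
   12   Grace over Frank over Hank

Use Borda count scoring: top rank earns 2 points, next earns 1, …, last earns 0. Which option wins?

Grace

Borda scores:
  Frank: 5·1 + 10·0 + 4·0 + 3·2 + 12·1 = 23
  Grace: 5·0 + 10·2 + 4·1 + 3·1 + 12·2 = 51
  Hank: 5·2 + 10·1 + 4·2 + 3·0 + 12·0 = 28
Grace has the highest total.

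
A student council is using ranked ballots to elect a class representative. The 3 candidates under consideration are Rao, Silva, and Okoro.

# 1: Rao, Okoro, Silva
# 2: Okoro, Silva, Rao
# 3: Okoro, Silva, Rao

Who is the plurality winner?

Okoro

First-place vote totals:
  Rao: 1
  Silva: 0
  Okoro: 2
Okoro has the most first-place votes.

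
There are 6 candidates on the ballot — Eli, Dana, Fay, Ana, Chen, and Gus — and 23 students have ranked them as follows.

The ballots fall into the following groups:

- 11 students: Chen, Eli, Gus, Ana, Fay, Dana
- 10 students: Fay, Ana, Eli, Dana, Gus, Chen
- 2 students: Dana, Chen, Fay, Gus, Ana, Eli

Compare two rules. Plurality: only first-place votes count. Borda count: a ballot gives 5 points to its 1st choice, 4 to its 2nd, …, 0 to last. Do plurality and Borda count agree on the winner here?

No

Plurality first-place counts: Eli 0, Dana 2, Fay 10, Ana 0, Chen 11, Gus 0 → Chen.
Borda totals: Eli 74, Dana 30, Fay 67, Ana 64, Chen 63, Gus 47 → Eli.
The two rules disagree: plurality picks Chen, Borda picks Eli.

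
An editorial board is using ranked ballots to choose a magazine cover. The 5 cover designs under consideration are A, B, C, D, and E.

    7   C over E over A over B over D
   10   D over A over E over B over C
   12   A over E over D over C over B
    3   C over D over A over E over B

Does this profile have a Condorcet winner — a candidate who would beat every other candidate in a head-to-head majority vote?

Yes

Head-to-head results (32 voters total):
A vs B: A wins 32–0.
A vs C: A wins 22–10.
A vs D: A wins 19–13.
A vs E: A wins 25–7.
B vs C: C wins 22–10.
B vs D: D wins 25–7.
B vs E: E wins 32–0.
C vs D: D wins 22–10.
C vs E: E wins 22–10.
D vs E: E wins 19–13.
A beats each rival — B (32–0), C (22–10), D (19–13), E (25–7) — so A is the Condorcet winner.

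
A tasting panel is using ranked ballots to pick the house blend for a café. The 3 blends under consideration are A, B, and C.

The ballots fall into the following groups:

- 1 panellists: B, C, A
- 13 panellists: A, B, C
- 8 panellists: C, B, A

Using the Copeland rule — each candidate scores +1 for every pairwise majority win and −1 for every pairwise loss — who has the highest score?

Pairwise results:
  A vs B: A wins 13–9.
  A vs C: A wins 13–9.
  B vs C: B wins 14–8.
Copeland scores (wins − losses):
  A: 2 − 0 = 2
  B: 1 − 1 = 0
  C: 0 − 2 = -2
A has the best Copeland score.

A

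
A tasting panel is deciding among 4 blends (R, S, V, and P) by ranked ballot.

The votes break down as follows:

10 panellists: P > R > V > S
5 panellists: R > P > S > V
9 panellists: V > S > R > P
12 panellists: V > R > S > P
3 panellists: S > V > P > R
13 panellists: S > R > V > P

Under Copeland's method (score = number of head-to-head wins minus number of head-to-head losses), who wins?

R

Pairwise results:
  R vs S: R wins 27–25.
  R vs V: R wins 28–24.
  R vs P: R wins 39–13.
  S vs V: V wins 31–21.
  S vs P: S wins 37–15.
  V vs P: V wins 37–15.
Copeland scores (wins − losses):
  R: 3 − 0 = 3
  S: 1 − 2 = -1
  V: 2 − 1 = 1
  P: 0 − 3 = -3
R has the best Copeland score.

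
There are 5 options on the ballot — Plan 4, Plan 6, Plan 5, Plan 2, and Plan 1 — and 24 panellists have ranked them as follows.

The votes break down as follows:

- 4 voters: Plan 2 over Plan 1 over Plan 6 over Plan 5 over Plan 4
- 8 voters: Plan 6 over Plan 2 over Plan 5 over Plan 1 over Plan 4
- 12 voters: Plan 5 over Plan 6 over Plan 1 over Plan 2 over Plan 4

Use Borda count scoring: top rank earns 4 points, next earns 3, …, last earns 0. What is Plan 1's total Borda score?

44

Borda scores:
  Plan 4: 4·0 + 8·0 + 12·0 = 0
  Plan 6: 4·2 + 8·4 + 12·3 = 76
  Plan 5: 4·1 + 8·2 + 12·4 = 68
  Plan 2: 4·4 + 8·3 + 12·1 = 52
  Plan 1: 4·3 + 8·1 + 12·2 = 44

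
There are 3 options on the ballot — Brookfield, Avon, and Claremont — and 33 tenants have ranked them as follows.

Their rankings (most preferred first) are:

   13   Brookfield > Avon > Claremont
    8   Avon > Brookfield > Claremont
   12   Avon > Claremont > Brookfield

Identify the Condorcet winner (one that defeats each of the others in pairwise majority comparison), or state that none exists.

Avon

Head-to-head results (33 voters total):
Brookfield vs Avon: Avon wins 20–13.
Brookfield vs Claremont: Brookfield wins 21–12.
Avon vs Claremont: Avon wins 33–0.
Avon beats each rival — Brookfield (20–13), Claremont (33–0) — so Avon is the Condorcet winner.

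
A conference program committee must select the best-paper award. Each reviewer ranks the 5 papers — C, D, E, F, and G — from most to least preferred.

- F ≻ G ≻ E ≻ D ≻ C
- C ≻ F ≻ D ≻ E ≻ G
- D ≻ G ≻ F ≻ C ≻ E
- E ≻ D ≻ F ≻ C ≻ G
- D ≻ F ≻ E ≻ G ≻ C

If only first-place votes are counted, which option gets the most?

D

First-place vote totals:
  C: 1
  D: 2
  E: 1
  F: 1
  G: 0
D has the most first-place votes.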